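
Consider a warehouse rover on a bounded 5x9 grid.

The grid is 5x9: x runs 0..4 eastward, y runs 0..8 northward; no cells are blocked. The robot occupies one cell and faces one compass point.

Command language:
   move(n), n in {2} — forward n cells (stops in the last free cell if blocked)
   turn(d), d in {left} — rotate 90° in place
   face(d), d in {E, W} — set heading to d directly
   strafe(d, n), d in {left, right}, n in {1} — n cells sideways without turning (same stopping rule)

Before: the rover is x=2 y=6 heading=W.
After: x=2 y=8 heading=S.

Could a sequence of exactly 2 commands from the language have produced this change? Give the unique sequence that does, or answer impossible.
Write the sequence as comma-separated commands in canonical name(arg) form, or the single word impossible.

all 36 sequences checked — none match.

impossible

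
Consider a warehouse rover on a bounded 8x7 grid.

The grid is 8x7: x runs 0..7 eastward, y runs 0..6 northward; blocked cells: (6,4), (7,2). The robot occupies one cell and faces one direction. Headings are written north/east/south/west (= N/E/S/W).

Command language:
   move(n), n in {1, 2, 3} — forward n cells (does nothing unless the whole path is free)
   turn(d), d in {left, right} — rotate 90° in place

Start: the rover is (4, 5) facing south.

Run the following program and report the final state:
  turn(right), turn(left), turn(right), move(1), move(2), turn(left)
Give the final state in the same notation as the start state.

t0: (4, 5) facing south
1. turn(right) → (4, 5) facing west
2. turn(left) → (4, 5) facing south
3. turn(right) → (4, 5) facing west
4. move(1) → (3, 5) facing west
5. move(2) → (1, 5) facing west
6. turn(left) → (1, 5) facing south

(1, 5) facing south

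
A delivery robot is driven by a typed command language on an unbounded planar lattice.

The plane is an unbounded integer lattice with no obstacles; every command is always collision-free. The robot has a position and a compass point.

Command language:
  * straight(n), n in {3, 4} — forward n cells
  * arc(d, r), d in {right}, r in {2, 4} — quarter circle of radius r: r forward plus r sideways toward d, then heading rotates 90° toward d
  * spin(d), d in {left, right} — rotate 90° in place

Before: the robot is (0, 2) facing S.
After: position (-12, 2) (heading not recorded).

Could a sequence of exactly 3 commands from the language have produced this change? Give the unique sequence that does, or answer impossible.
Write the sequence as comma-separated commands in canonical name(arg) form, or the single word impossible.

arc(right, 4), straight(4), arc(right, 4)

start: (0, 2) facing S
t=1 arc(right, 4) ⇒ (-4, -2) facing W
t=2 straight(4) ⇒ (-8, -2) facing W
t=3 arc(right, 4) ⇒ (-12, 2) facing N
no other 3-command option fits: unique.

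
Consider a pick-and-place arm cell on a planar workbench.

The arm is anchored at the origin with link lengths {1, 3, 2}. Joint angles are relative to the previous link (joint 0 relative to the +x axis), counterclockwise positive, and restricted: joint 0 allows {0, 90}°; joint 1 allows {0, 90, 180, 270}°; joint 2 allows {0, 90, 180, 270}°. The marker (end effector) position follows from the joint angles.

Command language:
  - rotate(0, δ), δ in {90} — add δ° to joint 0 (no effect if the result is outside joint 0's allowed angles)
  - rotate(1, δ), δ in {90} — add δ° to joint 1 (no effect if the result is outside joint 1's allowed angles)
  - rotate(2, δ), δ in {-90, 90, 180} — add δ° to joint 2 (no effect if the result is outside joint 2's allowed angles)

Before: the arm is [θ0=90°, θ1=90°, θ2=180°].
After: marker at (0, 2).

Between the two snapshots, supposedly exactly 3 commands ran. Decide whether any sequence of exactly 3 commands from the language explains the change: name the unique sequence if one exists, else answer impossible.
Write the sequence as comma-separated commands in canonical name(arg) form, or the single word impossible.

from: [θ0=90°, θ1=90°, θ2=180°]
t=1 rotate(1, 90) ⇒ [θ0=90°, θ1=180°, θ2=180°]
t=2 rotate(1, 90) ⇒ [θ0=90°, θ1=270°, θ2=180°]
t=3 rotate(1, 90) ⇒ [θ0=90°, θ1=0°, θ2=180°]
all 125 alternatives checked — unique.

rotate(1, 90), rotate(1, 90), rotate(1, 90)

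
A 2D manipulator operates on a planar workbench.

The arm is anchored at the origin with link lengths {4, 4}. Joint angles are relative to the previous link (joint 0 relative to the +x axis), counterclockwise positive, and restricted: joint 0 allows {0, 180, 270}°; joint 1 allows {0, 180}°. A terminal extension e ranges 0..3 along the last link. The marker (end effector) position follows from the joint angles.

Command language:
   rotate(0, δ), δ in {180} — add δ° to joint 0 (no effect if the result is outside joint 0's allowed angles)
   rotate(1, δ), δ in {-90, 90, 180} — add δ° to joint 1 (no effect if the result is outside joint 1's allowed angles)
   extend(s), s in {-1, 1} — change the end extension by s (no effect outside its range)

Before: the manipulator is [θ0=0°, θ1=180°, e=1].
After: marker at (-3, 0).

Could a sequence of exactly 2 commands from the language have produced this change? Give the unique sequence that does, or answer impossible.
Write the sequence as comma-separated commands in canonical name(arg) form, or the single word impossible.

extend(1), extend(1)

start: [θ0=0°, θ1=180°, e=1]
step 1 (extend(1)): [θ0=0°, θ1=180°, e=2]
step 2 (extend(1)): [θ0=0°, θ1=180°, e=3]
uniquely the one of 36 2-step routes that fits.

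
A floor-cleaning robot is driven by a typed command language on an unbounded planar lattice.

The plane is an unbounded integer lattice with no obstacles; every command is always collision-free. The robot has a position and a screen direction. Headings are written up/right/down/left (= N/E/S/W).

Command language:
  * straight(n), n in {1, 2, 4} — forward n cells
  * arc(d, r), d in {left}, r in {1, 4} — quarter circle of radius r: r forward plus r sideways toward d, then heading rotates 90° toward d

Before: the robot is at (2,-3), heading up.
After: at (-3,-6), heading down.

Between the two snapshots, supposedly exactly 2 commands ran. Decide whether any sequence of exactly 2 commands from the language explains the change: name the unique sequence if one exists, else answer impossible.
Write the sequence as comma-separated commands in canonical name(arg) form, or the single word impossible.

key: position moved to (-3,-6) AND the heading swung to S — translation plus rotation needed
from: at (2,-3), heading up
[1] after arc(left, 1): at (1,-2), heading left
[2] after arc(left, 4): at (-3,-6), heading down
uniquely the one of 25 2-step routes that fits.

arc(left, 1), arc(left, 4)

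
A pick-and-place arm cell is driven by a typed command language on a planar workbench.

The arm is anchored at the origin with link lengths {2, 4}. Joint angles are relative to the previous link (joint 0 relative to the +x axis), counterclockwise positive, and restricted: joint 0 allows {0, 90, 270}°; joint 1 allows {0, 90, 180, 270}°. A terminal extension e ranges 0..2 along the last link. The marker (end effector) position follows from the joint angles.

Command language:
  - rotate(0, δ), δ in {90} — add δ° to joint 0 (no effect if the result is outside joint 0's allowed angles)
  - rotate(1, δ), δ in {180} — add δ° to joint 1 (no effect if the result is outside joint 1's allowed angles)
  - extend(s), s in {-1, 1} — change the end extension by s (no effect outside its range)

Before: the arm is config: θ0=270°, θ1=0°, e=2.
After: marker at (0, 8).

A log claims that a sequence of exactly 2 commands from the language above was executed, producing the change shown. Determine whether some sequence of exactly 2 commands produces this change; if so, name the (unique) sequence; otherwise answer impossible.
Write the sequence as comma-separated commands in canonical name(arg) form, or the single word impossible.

initial: config: θ0=270°, θ1=0°, e=2
[1] after rotate(0, 90): config: θ0=0°, θ1=0°, e=2
[2] after rotate(0, 90): config: θ0=90°, θ1=0°, e=2
all 16 alternatives checked — unique.

rotate(0, 90), rotate(0, 90)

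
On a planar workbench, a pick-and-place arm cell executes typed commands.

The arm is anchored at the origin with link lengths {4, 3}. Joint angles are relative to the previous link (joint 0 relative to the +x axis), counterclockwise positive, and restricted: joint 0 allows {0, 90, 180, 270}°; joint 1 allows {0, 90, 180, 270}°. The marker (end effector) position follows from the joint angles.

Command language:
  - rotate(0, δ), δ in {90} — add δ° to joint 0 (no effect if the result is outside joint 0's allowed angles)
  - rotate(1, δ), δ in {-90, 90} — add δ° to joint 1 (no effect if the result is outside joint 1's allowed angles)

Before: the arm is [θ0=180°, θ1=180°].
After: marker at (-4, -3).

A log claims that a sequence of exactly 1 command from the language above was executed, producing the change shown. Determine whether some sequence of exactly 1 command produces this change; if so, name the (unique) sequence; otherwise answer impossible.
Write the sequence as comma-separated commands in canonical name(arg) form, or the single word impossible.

t0: [θ0=180°, θ1=180°]
t=1 rotate(1, -90) ⇒ [θ0=180°, θ1=90°]
no other 1-command option fits: unique.

rotate(1, -90)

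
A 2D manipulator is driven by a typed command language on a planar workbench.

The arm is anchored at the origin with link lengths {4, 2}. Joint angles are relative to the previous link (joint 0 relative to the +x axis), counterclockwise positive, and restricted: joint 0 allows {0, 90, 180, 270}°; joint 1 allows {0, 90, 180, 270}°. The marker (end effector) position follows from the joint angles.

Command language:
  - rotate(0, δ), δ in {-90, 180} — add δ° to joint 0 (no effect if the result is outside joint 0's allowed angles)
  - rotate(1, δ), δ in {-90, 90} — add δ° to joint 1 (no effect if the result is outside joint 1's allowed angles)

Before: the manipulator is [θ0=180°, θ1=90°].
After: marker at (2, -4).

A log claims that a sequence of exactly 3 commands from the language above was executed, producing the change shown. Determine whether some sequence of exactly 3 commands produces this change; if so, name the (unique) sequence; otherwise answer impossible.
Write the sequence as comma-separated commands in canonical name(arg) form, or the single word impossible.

start: [θ0=180°, θ1=90°]
[1] after rotate(0, -90): [θ0=90°, θ1=90°]
[2] after rotate(0, -90): [θ0=0°, θ1=90°]
[3] after rotate(0, -90): [θ0=270°, θ1=90°]
all 64 alternatives checked — unique.

rotate(0, -90), rotate(0, -90), rotate(0, -90)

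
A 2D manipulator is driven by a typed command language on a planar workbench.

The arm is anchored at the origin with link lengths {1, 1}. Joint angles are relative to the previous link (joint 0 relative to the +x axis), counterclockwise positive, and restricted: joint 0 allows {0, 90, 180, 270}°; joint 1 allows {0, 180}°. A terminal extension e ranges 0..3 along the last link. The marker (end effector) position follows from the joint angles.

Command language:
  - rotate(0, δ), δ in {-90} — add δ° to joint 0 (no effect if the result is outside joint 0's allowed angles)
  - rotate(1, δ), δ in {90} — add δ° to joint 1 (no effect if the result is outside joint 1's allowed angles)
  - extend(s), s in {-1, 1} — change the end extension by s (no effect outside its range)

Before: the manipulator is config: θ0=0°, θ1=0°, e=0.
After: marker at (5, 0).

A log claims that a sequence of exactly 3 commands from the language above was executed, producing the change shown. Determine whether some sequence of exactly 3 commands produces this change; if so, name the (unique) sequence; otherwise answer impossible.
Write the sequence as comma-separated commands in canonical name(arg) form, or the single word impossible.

begin: config: θ0=0°, θ1=0°, e=0
t=1 extend(1) ⇒ config: θ0=0°, θ1=0°, e=1
t=2 extend(1) ⇒ config: θ0=0°, θ1=0°, e=2
t=3 extend(1) ⇒ config: θ0=0°, θ1=0°, e=3
no other 3-command option fits: unique.

extend(1), extend(1), extend(1)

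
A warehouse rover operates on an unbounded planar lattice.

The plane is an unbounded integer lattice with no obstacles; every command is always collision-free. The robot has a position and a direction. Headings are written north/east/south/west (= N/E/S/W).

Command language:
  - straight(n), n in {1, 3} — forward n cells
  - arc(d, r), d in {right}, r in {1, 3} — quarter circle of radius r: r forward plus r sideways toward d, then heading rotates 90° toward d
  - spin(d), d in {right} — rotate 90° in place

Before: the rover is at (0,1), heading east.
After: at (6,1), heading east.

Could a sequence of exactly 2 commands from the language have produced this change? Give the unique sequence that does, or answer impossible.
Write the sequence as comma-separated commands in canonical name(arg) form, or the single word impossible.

straight(3), straight(3)

key: still facing E at the end — nothing in the sequence rotates
from: at (0,1), heading east
t=1 straight(3) ⇒ at (3,1), heading east
t=2 straight(3) ⇒ at (6,1), heading east
uniquely the one of 25 2-step routes that fits.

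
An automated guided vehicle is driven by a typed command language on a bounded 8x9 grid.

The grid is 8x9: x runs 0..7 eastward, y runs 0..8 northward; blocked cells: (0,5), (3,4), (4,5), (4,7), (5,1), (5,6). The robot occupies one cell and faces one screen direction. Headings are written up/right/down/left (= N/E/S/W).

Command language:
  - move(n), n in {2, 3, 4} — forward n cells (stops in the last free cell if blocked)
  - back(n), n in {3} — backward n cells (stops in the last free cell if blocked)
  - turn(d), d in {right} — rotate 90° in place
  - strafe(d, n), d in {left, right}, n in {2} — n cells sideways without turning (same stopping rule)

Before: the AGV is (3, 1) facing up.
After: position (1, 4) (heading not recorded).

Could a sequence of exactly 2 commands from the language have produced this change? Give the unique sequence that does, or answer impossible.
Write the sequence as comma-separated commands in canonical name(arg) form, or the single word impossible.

key: order matters: swapping strafe(left, 2) and move(3) lands elsewhere
from: (3, 1) facing up
1. strafe(left, 2) → (1, 1) facing up
2. move(3) → (1, 4) facing up
uniquely the one of 49 2-step routes that fits.

strafe(left, 2), move(3)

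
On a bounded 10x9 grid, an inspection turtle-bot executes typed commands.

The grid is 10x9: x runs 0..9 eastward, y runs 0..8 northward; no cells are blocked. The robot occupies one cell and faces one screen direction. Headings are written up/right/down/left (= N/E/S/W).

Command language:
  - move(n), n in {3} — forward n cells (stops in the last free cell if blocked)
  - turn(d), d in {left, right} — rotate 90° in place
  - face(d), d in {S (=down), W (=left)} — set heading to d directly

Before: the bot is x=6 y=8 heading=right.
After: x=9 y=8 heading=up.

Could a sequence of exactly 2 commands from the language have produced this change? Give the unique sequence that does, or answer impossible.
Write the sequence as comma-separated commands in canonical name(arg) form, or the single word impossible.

move(3), turn(left)

key: order matters: swapping move(3) and turn(left) lands elsewhere
from: x=6 y=8 heading=right
1. move(3) → x=9 y=8 heading=right
2. turn(left) → x=9 y=8 heading=up
no rival 2-sequence matches.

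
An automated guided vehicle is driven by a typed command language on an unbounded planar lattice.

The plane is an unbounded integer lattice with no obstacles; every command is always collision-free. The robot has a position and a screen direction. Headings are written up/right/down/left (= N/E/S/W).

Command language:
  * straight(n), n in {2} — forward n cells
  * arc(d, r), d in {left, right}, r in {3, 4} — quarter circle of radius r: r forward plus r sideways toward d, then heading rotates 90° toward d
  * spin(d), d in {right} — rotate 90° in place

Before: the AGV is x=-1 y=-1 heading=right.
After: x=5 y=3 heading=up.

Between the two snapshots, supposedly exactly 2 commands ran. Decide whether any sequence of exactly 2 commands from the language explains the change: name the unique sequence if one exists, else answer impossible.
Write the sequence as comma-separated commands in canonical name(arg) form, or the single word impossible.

straight(2), arc(left, 4)

key: position moved to (5,3) AND the heading swung to N — translation plus rotation needed
initial: x=-1 y=-1 heading=right
1. straight(2) → x=1 y=-1 heading=right
2. arc(left, 4) → x=5 y=3 heading=up
all 36 alternatives checked — unique.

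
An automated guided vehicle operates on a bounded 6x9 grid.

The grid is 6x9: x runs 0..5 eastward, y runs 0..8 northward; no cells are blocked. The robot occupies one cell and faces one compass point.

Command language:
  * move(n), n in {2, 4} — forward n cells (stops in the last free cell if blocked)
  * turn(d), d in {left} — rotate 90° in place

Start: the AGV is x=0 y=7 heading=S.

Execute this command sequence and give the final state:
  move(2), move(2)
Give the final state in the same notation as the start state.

x=0 y=3 heading=S

initial: x=0 y=7 heading=S
t=1 move(2) ⇒ x=0 y=5 heading=S
t=2 move(2) ⇒ x=0 y=3 heading=S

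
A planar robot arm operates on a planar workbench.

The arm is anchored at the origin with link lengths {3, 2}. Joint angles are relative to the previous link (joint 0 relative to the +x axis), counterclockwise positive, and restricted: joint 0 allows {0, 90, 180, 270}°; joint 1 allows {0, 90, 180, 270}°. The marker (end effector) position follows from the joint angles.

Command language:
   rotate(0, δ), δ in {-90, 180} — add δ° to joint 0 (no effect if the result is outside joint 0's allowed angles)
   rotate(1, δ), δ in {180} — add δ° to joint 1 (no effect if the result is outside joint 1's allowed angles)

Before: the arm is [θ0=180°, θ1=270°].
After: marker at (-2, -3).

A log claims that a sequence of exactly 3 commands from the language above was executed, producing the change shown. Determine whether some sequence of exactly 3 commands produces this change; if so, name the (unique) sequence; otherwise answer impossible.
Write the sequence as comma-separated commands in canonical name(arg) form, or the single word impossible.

t0: [θ0=180°, θ1=270°]
t=1 rotate(0, -90) ⇒ [θ0=90°, θ1=270°]
t=2 rotate(0, -90) ⇒ [θ0=0°, θ1=270°]
t=3 rotate(0, -90) ⇒ [θ0=270°, θ1=270°]
uniquely the one of 27 3-step routes that fits.

rotate(0, -90), rotate(0, -90), rotate(0, -90)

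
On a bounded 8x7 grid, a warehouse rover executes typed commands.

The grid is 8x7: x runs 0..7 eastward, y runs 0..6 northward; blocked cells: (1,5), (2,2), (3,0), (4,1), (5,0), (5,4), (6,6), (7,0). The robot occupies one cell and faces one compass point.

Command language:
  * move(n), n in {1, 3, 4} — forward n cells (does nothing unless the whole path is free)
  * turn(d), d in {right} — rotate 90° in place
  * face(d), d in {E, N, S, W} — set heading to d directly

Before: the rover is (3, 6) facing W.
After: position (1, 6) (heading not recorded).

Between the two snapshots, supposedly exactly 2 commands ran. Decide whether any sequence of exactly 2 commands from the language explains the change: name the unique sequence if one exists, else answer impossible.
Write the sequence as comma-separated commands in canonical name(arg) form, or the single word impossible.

move(1), move(1)

start: (3, 6) facing W
step 1 (move(1)): (2, 6) facing W
step 2 (move(1)): (1, 6) facing W
uniquely the one of 64 2-step routes that fits.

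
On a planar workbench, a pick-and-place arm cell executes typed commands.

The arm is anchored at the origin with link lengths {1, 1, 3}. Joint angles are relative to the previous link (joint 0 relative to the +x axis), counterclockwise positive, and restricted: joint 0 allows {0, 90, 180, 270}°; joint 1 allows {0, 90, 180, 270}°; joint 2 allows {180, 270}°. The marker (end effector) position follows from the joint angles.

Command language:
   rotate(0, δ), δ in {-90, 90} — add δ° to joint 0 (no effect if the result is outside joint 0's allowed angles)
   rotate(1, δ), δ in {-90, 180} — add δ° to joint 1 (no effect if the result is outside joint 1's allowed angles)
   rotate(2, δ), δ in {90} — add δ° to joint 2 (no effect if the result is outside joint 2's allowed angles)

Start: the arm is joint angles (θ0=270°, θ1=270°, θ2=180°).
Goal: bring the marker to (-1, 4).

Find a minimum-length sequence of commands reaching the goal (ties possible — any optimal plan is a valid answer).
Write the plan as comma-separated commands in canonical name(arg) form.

start: joint angles (θ0=270°, θ1=270°, θ2=180°)
[1] after rotate(0, 90): joint angles (θ0=0°, θ1=270°, θ2=180°)
[2] after rotate(0, 90): joint angles (θ0=90°, θ1=270°, θ2=180°)
[3] after rotate(1, 180): joint angles (θ0=90°, θ1=90°, θ2=180°)
[4] after rotate(2, 90): joint angles (θ0=90°, θ1=90°, θ2=270°)
no 3-step plan works, so 4 is optimal.

rotate(0, 90), rotate(0, 90), rotate(1, 180), rotate(2, 90)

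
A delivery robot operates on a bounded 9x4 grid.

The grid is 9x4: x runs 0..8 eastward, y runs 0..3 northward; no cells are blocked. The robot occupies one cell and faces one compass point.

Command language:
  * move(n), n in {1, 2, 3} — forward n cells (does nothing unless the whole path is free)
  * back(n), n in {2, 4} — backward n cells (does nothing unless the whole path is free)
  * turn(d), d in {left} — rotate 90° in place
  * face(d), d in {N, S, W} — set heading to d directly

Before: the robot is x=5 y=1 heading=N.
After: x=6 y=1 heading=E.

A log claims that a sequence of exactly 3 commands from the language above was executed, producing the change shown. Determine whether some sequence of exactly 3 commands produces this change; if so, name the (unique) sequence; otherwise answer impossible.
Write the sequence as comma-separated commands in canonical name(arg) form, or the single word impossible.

key: position moved to (6,1) AND the heading swung to E — translation plus rotation needed
t0: x=5 y=1 heading=N
step 1 (face(S)): x=5 y=1 heading=S
step 2 (turn(left)): x=5 y=1 heading=E
step 3 (move(1)): x=6 y=1 heading=E
all 729 alternatives checked — unique.

face(S), turn(left), move(1)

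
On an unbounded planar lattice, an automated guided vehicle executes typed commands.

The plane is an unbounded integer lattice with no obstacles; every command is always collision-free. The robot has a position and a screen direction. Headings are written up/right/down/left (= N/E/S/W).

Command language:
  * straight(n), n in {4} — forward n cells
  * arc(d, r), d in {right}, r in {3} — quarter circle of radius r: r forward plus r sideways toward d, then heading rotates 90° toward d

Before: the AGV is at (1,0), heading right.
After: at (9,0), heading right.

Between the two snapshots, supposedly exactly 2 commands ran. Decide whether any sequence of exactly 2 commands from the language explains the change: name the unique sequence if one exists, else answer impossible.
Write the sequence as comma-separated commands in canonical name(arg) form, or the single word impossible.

key: heading stays E — no command in the sequence turns
t0: at (1,0), heading right
t=1 straight(4) ⇒ at (5,0), heading right
t=2 straight(4) ⇒ at (9,0), heading right
all 4 alternatives checked — unique.

straight(4), straight(4)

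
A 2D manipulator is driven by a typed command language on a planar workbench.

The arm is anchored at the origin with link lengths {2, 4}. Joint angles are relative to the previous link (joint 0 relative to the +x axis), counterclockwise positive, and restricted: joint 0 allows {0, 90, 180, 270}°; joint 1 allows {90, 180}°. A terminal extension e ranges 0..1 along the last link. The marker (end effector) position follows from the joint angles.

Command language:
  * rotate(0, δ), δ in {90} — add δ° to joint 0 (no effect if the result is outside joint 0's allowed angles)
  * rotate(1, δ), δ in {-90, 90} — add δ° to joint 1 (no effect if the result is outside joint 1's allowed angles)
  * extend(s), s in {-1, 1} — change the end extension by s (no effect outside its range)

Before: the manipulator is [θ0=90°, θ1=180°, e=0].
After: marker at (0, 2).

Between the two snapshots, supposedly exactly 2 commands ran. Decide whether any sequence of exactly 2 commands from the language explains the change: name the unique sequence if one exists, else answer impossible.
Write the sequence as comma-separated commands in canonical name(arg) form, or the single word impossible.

begin: [θ0=90°, θ1=180°, e=0]
[1] after rotate(0, 90): [θ0=180°, θ1=180°, e=0]
[2] after rotate(0, 90): [θ0=270°, θ1=180°, e=0]
all 25 alternatives checked — unique.

rotate(0, 90), rotate(0, 90)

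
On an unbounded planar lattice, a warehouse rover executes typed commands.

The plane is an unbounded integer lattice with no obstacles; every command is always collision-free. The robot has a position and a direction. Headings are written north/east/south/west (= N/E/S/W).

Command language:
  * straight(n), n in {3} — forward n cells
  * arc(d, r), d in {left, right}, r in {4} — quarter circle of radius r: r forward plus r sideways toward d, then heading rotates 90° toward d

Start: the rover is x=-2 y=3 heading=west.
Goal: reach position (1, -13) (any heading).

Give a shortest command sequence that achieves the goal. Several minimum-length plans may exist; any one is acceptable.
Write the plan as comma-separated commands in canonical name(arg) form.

arc(left, 4), arc(left, 4), straight(3), arc(right, 4), arc(right, 4)

t0: x=-2 y=3 heading=west
[1] after arc(left, 4): x=-6 y=-1 heading=south
[2] after arc(left, 4): x=-2 y=-5 heading=east
[3] after straight(3): x=1 y=-5 heading=east
[4] after arc(right, 4): x=5 y=-9 heading=south
[5] after arc(right, 4): x=1 y=-13 heading=west
no 4-step plan works, so 5 is optimal.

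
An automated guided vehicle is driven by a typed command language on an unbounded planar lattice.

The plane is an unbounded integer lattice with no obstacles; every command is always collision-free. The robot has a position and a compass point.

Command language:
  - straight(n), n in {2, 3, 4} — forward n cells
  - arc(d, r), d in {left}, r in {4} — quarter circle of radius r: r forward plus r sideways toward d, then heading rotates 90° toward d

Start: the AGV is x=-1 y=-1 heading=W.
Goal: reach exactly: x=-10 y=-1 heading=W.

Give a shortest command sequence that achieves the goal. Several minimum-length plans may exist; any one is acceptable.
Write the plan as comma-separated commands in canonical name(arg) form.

straight(3), straight(3), straight(3)

from: x=-1 y=-1 heading=W
[1] after straight(3): x=-4 y=-1 heading=W
[2] after straight(3): x=-7 y=-1 heading=W
[3] after straight(3): x=-10 y=-1 heading=W
minimal: 3 command(s), checked below 3.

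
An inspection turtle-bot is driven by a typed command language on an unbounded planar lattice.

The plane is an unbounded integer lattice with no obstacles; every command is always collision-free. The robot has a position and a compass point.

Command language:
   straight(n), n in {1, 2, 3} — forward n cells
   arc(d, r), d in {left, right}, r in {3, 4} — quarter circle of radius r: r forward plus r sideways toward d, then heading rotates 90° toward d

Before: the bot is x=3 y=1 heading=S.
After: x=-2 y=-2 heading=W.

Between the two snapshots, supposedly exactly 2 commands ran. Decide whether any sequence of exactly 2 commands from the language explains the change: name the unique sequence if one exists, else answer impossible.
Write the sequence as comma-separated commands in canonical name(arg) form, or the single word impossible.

arc(right, 3), straight(2)

key: cell and facing (now W) both changed — the 2 commands mix motion and turning
from: x=3 y=1 heading=S
1. arc(right, 3) → x=0 y=-2 heading=W
2. straight(2) → x=-2 y=-2 heading=W
uniquely the one of 49 2-step routes that fits.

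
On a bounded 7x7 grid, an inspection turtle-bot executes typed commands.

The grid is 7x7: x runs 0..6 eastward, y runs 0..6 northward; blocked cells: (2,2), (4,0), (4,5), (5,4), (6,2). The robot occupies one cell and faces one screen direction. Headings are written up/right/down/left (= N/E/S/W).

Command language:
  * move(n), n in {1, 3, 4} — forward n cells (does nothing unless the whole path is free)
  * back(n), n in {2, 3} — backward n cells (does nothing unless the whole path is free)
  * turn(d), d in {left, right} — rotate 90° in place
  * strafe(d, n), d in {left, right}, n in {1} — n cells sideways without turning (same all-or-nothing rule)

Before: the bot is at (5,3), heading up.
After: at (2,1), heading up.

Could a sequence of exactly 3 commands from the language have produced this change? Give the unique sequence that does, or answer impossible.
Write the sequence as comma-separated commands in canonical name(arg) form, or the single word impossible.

impossible

checked all 3-command options: none fits.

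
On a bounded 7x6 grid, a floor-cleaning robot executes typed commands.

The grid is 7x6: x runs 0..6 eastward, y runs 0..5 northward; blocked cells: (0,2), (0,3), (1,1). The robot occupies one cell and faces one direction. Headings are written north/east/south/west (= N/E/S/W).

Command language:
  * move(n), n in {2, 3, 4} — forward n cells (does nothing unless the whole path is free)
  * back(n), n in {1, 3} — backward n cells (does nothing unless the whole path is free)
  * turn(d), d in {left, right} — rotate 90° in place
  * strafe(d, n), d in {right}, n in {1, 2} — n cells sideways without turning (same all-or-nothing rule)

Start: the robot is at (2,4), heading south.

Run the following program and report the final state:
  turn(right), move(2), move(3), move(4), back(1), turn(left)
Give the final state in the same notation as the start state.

at (1,4), heading south

initial: at (2,4), heading south
[1] after turn(right): at (2,4), heading west
[2] after move(2): at (0,4), heading west
[3] after move(3): at (0,4), heading west
[4] after move(4): at (0,4), heading west
[5] after back(1): at (1,4), heading west
[6] after turn(left): at (1,4), heading south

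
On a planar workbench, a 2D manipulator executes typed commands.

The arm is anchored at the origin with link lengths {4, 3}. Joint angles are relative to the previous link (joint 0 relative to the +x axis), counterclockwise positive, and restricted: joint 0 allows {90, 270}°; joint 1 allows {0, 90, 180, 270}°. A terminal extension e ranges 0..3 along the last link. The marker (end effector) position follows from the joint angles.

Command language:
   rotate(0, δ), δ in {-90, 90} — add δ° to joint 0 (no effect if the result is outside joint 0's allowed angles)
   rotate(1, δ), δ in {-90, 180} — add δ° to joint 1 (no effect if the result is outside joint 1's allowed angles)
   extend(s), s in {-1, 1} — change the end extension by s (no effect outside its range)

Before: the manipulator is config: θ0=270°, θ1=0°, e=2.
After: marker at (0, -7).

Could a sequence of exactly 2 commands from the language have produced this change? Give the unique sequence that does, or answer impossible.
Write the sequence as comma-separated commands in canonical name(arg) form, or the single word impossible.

extend(-1), extend(-1)

begin: config: θ0=270°, θ1=0°, e=2
t=1 extend(-1) ⇒ config: θ0=270°, θ1=0°, e=1
t=2 extend(-1) ⇒ config: θ0=270°, θ1=0°, e=0
no other 2-command option fits: unique.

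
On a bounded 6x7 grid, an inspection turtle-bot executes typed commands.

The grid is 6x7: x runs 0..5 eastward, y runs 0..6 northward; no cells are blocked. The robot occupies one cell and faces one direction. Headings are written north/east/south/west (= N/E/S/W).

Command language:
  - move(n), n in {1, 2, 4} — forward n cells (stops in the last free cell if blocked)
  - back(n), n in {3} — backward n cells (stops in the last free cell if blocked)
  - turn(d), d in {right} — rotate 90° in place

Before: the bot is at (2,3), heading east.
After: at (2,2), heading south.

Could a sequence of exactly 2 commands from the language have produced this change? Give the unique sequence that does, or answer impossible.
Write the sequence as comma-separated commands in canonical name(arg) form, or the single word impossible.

turn(right), move(1)

key: order matters: swapping turn(right) and move(1) lands elsewhere
from: at (2,3), heading east
[1] after turn(right): at (2,3), heading south
[2] after move(1): at (2,2), heading south
no other 2-command option fits: unique.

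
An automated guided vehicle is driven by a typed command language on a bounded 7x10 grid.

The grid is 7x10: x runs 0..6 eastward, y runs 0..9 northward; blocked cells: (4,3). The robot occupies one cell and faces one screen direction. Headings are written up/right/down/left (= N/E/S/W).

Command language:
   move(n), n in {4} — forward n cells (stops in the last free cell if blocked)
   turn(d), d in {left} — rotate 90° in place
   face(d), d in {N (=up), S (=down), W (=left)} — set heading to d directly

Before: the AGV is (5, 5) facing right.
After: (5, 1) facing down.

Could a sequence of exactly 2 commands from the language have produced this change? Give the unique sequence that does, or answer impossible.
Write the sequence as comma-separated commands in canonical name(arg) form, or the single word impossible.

face(S), move(4)

key: cell and facing (now S) both changed — the 2 commands mix motion and turning
initial: (5, 5) facing right
step 1 (face(S)): (5, 5) facing down
step 2 (move(4)): (5, 1) facing down
no other 2-command option fits: unique.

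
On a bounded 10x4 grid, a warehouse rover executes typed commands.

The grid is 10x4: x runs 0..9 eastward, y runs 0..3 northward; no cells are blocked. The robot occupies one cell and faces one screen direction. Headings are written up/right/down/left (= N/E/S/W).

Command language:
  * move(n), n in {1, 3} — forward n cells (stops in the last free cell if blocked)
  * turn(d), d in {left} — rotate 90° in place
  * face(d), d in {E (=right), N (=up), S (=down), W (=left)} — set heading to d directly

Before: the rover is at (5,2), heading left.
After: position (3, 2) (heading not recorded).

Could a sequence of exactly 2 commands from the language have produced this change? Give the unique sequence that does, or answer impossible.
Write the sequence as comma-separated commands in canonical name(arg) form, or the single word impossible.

move(1), move(1)

from: at (5,2), heading left
step 1 (move(1)): at (4,2), heading left
step 2 (move(1)): at (3,2), heading left
no other 2-command option fits: unique.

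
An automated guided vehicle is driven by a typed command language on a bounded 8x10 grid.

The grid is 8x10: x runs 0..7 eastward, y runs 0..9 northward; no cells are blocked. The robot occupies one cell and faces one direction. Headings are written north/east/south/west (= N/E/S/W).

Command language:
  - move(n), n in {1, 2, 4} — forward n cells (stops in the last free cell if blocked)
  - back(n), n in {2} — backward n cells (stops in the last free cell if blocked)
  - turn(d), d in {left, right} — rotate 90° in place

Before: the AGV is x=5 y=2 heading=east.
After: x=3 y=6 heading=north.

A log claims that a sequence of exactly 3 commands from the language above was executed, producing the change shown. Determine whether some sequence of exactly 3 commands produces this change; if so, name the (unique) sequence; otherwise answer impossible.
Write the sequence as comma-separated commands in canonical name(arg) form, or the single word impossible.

key: order matters: swapping back(2) and move(4) lands elsewhere
t0: x=5 y=2 heading=east
1. back(2) → x=3 y=2 heading=east
2. turn(left) → x=3 y=2 heading=north
3. move(4) → x=3 y=6 heading=north
uniquely the one of 216 3-step routes that fits.

back(2), turn(left), move(4)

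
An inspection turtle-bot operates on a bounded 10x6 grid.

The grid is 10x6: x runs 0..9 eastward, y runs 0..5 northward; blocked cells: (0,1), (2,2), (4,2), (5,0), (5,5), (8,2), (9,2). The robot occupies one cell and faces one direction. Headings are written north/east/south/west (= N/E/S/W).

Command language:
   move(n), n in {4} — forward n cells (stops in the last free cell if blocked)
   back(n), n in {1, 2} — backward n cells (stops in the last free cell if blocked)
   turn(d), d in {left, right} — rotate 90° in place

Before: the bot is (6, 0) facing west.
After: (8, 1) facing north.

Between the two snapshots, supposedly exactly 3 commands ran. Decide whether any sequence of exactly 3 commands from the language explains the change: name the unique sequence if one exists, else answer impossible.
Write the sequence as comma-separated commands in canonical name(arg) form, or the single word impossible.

back(2), turn(right), move(4)

key: cell and facing (now N) both changed — the 3 commands mix motion and turning
begin: (6, 0) facing west
[1] after back(2): (8, 0) facing west
[2] after turn(right): (8, 0) facing north
[3] after move(4): (8, 1) facing north
all 125 alternatives checked — unique.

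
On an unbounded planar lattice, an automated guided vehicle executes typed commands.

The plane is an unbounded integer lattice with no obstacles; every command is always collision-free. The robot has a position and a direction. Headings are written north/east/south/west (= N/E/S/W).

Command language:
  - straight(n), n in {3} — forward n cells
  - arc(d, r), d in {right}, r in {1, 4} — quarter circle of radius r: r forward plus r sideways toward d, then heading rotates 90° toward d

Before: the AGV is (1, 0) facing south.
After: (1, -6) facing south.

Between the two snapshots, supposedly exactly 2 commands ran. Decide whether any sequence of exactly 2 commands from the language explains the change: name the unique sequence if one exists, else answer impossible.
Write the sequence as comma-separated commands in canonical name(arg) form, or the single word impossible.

straight(3), straight(3)

key: still facing S at the end — nothing in the sequence rotates
start: (1, 0) facing south
t=1 straight(3) ⇒ (1, -3) facing south
t=2 straight(3) ⇒ (1, -6) facing south
no other 2-command option fits: unique.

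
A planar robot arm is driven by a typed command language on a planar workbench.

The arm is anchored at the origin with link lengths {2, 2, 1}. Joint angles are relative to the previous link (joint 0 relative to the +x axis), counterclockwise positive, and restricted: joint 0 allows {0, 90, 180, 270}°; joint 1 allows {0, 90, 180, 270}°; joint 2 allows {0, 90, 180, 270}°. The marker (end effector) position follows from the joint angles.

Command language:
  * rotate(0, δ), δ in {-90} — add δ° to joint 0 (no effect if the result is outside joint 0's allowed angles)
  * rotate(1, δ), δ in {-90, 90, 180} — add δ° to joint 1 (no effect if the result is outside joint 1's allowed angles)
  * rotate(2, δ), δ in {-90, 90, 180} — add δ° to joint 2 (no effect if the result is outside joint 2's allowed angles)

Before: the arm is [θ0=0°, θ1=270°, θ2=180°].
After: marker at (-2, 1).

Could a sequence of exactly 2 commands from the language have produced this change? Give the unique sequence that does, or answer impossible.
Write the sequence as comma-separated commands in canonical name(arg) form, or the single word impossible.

begin: [θ0=0°, θ1=270°, θ2=180°]
[1] after rotate(0, -90): [θ0=270°, θ1=270°, θ2=180°]
[2] after rotate(0, -90): [θ0=180°, θ1=270°, θ2=180°]
no other 2-command option fits: unique.

rotate(0, -90), rotate(0, -90)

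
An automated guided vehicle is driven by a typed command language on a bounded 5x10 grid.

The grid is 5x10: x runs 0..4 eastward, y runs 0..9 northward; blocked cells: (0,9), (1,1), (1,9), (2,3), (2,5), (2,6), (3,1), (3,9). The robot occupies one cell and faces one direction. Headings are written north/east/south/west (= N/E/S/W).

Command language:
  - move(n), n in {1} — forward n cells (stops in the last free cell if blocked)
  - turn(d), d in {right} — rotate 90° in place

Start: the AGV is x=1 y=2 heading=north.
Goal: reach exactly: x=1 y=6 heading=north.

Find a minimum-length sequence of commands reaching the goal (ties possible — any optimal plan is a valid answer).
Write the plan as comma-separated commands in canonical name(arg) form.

t0: x=1 y=2 heading=north
t=1 move(1) ⇒ x=1 y=3 heading=north
t=2 move(1) ⇒ x=1 y=4 heading=north
t=3 move(1) ⇒ x=1 y=5 heading=north
t=4 move(1) ⇒ x=1 y=6 heading=north
minimal: 4 command(s), checked below 4.

move(1), move(1), move(1), move(1)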